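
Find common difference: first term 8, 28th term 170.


d = (aₙ - a₁)/(n-1)
= (170 - 8)/(28-1)
= 162/27 = 6

d = 6


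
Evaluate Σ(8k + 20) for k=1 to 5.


Σ(8k+20) = 8·Σk + 20·n
= 8·15 + 20·5
= 120 + 100 = 220

Σ = 220


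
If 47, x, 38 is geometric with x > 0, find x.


GM = √(47×38) = √1786 = 42.2611

GM = 42.2611


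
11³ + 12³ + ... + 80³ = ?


Σₖ₌11^80 k³ = [80·81/2]² − [10·11/2]²
= 10497600 − 3025 = 10494575

Σk³ = 10494575


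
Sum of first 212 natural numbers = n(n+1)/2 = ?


n(n+1)/2 = 212×213/2 = 45156/2 = 22578

Σk = 22578


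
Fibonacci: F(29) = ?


Fibonacci sequence: 1, 1, 2, 3, 5, 8, 13, 21, 34, 55, 89, ...
F(29) = 514229

F(29) = 514229


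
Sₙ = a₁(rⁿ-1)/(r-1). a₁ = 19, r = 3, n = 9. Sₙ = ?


Sₙ = 19×(3^9 - 1)/(3 - 1)
= 19×(19683 - 1)/2
= 19×19682/2
= 186979

S_9 = 186979


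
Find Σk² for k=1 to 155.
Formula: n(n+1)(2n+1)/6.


n = 155
n(n+1)(2n+1)/6 = 155×156×311/6
= 7519980/6 = 1253330

Σk² = 1253330


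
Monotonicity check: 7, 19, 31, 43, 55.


Differences: 12, 12, 12, 12
All differences > 0 → strictly INCREASING

Monotonically increasing


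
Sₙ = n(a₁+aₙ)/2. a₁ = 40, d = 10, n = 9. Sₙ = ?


aₙ = 40 + (9-1)×10 = 120
Sₙ = n(a₁+aₙ)/2 = 9×(40+120)/2
= 9×160/2 = 720

S_9 = 720


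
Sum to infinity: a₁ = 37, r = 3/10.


S∞ = a₁/(1-r) = 37/(1 - 3/10)
= 37/(7/10)
= 370/7

S∞ = 370/7


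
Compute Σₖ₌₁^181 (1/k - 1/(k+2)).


Telescoping with gap 2: two head and two tail terms survive.
= (1 + 1/2) - (1/182 + 1/183)
= 3/2 - 1/182 - 1/183 = 24797/16653

Sum = 24797/16653


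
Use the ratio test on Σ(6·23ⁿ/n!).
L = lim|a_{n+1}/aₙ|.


aₙ = 6·23^n/n!
a_{n+1}/aₙ = 23^(n+1)/(n+1)! × n!/23^n  (constant 6 cancels)
= 23/(n+1)
L = lim(n→∞) 23/(n+1) = 0
L < 1 → series CONVERGES

Converges (ratio test: L = 0 < 1)


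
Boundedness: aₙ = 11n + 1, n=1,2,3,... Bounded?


aₙ = 11n + 1 → as n→∞, aₙ→∞
No finite upper bound exists
The sequence is UNBOUNDED

Unbounded (aₙ → ∞ as n → ∞)


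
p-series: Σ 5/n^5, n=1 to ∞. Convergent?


p-series test: Σ c/n^p converges if p > 1, diverges if p ≤ 1 (constant c > 0 doesn't affect convergence).
p = 5
5 > 1 → CONVERGES

Converges (p = 5 > 1)


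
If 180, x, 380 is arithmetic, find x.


AM = (180 + 380)/2 = 560/2 = 280

AM = 280


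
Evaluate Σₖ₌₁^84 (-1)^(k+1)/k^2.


S = 1 - 1/4 + 1/9 - 1/16 + 1/25 - 1/36 + 1/49 - 1/64 ± ...
= 0.8224
(Full series converges to +π²/12 ≈ +0.8225)

S_84 = 0.8224


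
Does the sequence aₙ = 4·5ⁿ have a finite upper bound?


aₙ = 4·5ⁿ → as n→∞, aₙ→∞ (since base 5 > 1)
No finite upper bound exists
The sequence is UNBOUNDED

Unbounded (aₙ → ∞ as n → ∞)


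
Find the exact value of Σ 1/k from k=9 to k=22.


Σₖ₌9^22 1/k = 1/9 + 1/10 + 1/11 + ... + 1/22
= 25166327/25865840
≈ 0.973

Sum = 25166327/25865840 ≈ 0.973


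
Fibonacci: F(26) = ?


Fibonacci sequence: 1, 1, 2, 3, 5, 8, 13, 21, 34, 55, 89, ...
F(26) = 121393

F(26) = 121393


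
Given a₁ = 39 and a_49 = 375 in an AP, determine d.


d = (aₙ - a₁)/(n-1)
= (375 - 39)/(49-1)
= 336/48 = 7

d = 7


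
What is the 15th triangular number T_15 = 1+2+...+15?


n(n+1)/2 = 15×16/2 = 240/2 = 120

Σk = 120


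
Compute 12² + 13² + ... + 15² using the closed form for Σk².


Σₖ₌12^15 k² = Σₖ₌₁^15 k² − Σₖ₌₁^11 k²
= 15·16·31/6 − 11·12·23/6
= 1240 − 506 = 734

Σk² = 734


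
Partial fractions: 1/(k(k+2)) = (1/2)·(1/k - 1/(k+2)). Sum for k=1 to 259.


1/(k(k+2)) = (1/2)·(1/k - 1/(k+2)) (partial fractions)
Telescoping: Σ = (1/2)·(1 + 1/2 - 1/260 - 1/261) = 101269/135720

Sum = 101269/135720


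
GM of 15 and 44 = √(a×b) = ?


GM = √(15×44) = √660 = 25.6905

GM = 25.6905


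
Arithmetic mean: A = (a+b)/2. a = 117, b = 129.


AM = (117 + 129)/2 = 246/2 = 123

AM = 123


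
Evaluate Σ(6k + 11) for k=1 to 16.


Σ(6k+11) = 6·Σk + 11·n
= 6·136 + 11·16
= 816 + 176 = 992

Σ = 992


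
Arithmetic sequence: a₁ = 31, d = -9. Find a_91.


aₙ = a₁ + (n-1)d
= 31 + (91-1)×-9
= 31 - 810
= -779

a_91 = -779


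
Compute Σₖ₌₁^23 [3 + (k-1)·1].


aₙ = 3 + (23-1)×1 = 25
Sₙ = n(a₁+aₙ)/2 = 23×(3+25)/2
= 23×28/2 = 322

S_23 = 322


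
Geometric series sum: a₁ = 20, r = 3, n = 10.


Sₙ = 20×(3^10 - 1)/(3 - 1)
= 20×(59049 - 1)/2
= 20×59048/2
= 590480

S_10 = 590480


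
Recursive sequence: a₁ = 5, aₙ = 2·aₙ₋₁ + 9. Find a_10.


Computing step by step:
a_1 = 5
a_2 = 19
a_3 = 47
a_4 = 103
a_5 = 215
a_6 = 439
a_7 = 887
a_8 = 1783
a_9 = 3575
a_10 = 7159


a_10 = 7159


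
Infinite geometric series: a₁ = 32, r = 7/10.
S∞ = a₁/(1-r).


S∞ = a₁/(1-r) = 32/(1 - 7/10)
= 32/(3/10)
= 320/3

S∞ = 320/3


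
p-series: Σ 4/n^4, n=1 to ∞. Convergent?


p-series test: Σ c/n^p converges if p > 1, diverges if p ≤ 1 (constant c > 0 doesn't affect convergence).
p = 4
4 > 1 → CONVERGES

Converges (p = 4 > 1)


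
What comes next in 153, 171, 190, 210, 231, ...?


Pattern: triangular numbers: n(n+1)/2
Terms: 153, 171, 190, 210, 231
Next term = 253

Next term = 253


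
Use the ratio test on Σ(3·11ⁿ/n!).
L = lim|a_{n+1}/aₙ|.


aₙ = 3·11^n/n!
a_{n+1}/aₙ = 11^(n+1)/(n+1)! × n!/11^n  (constant 3 cancels)
= 11/(n+1)
L = lim(n→∞) 11/(n+1) = 0
L < 1 → series CONVERGES

Converges (ratio test: L = 0 < 1)


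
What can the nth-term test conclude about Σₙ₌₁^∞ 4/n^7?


lim(n→∞) 4/n^7 = 0
lim aₙ = 0 → nth-term test is INCONCLUSIVE
(Need other tests; this is actually a convergent p-series with p=7 > 1)

Inconclusive (lim aₙ = 0; need another test)


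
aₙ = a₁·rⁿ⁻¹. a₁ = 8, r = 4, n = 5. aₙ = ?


aₙ = a₁·r^(n-1)
= 8×4^4
= 8×256
= 2048

a_5 = 2048


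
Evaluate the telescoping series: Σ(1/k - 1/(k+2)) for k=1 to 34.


Telescoping with gap 2: two head and two tail terms survive.
= (1 + 1/2) - (1/35 + 1/36)
= 3/2 - 1/35 - 1/36 = 1819/1260

Sum = 1819/1260


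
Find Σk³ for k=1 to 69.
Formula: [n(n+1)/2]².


n(n+1)/2 = 69×70/2 = 2415
Σk³ = 2415² = 5832225

Σk³ = 5832225


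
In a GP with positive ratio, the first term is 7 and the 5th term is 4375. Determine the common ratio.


r^(n-1) = aₙ/a₁
r^4 = 4375/7 = 625
r = 625^(1/4)
= ±5; taking r > 0 gives r = 5

r = 5


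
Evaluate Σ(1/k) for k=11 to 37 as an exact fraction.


Σₖ₌11^37 1/k = 1/11 + 1/12 + 1/13 + ... + 1/37
= 88305332259139/69388720221600
≈ 1.2726

Sum = 88305332259139/69388720221600 ≈ 1.2726


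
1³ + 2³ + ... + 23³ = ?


n(n+1)/2 = 23×24/2 = 276
Σk³ = 276² = 76176

Σk³ = 76176


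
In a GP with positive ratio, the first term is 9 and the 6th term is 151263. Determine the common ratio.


r^(n-1) = aₙ/a₁
r^5 = 151263/9 = 16807
r = 16807^(1/5)
= 7

r = 7


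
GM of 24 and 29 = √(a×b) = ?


GM = √(24×29) = √696 = 26.3818

GM = 26.3818


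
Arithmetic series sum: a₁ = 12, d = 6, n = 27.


aₙ = 12 + (27-1)×6 = 168
Sₙ = n(a₁+aₙ)/2 = 27×(12+168)/2
= 27×180/2 = 2430

S_27 = 2430


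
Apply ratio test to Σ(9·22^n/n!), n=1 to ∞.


aₙ = 9·22^n/n!
a_{n+1}/aₙ = 22^(n+1)/(n+1)! × n!/22^n  (constant 9 cancels)
= 22/(n+1)
L = lim(n→∞) 22/(n+1) = 0
L < 1 → series CONVERGES

Converges (ratio test: L = 0 < 1)


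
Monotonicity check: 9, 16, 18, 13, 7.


Differences: 7, 2, -5, -6
Difference at position 1 is +7 (> 0) but position 3 is -5 (< 0) — sequence both rises and falls
→ NOT monotonic

Not monotonic


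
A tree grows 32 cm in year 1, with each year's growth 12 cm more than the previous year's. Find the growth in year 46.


aₙ = a₁ + (n-1)d
= 32 + (46-1)×12
= 32 + 540
= 572

a_46 = 572


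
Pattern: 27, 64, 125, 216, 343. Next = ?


Pattern: perfect cubes: n³
Terms: 27, 64, 125, 216, 343
Next term = 512

Next term = 512


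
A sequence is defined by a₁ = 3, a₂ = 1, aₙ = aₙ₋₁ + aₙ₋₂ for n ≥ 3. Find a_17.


Computing iteratively: 3, 1, 4, 5, 9, 14, 23, 37, 60, 97, 157, 254, ...
a_17 = 2817

a_17 = 2817


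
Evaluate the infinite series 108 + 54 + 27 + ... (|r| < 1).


S∞ = a₁/(1-r) = 108/(1 - 1/2)
= 108/(1/2)
= 216

S∞ = 216


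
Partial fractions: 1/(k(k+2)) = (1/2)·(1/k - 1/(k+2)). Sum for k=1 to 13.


1/(k(k+2)) = (1/2)·(1/k - 1/(k+2)) (partial fractions)
Telescoping: Σ = (1/2)·(1 + 1/2 - 1/14 - 1/15) = 143/210

Sum = 143/210


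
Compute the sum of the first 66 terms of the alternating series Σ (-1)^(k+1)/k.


S = 1 - 1/2 + 1/3 - 1/4 + 1/5 - 1/6 + 1/7 - 1/8 ± ...
= 0.6856
(Full series converges to +ln(2) ≈ +0.6931)

S_66 = 0.6856


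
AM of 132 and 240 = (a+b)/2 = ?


AM = (132 + 240)/2 = 372/2 = 186

AM = 186


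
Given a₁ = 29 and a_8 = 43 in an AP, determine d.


d = (aₙ - a₁)/(n-1)
= (43 - 29)/(8-1)
= 14/7 = 2

d = 2


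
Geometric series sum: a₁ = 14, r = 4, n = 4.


Sₙ = 14×(4^4 - 1)/(4 - 1)
= 14×(256 - 1)/3
= 14×255/3
= 1190

S_4 = 1190


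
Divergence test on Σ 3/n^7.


lim(n→∞) 3/n^7 = 0
lim aₙ = 0 → nth-term test is INCONCLUSIVE
(Need other tests; this is actually a convergent p-series with p=7 > 1)

Inconclusive (lim aₙ = 0; need another test)


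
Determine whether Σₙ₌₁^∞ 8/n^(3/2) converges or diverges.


p-series test: Σ c/n^p converges if p > 1, diverges if p ≤ 1 (constant c > 0 doesn't affect convergence).
p = 3/2
3/2 > 1 → CONVERGES

Converges (p = 3/2 > 1)


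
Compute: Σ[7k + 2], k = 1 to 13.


Σ(7k+2) = 7·Σk + 2·n
= 7·91 + 2·13
= 637 + 26 = 663

Σ = 663


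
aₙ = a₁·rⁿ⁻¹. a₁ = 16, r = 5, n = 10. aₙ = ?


aₙ = a₁·r^(n-1)
= 16×5^9
= 16×1953125
= 31250000

a_10 = 31250000


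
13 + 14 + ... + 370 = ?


Σₖ₌13^370 k = Σₖ₌₁^370 k − Σₖ₌₁^12 k
= 370·371/2 − 12·13/2
= 68635 − 78 = 68557

Σk = 68557


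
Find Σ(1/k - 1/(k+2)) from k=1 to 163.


Telescoping with gap 2: two head and two tail terms survive.
= (1 + 1/2) - (1/164 + 1/165)
= 3/2 - 1/164 - 1/165 = 40261/27060

Sum = 40261/27060


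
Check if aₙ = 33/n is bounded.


a₁ = 33, a₂ = 33/2, a₃ = 33/3, ...
0 < aₙ ≤ 33 for all n ≥ 1
Lower bound: 0, Upper bound: 33
The sequence IS bounded

Bounded (0 < aₙ ≤ 33)


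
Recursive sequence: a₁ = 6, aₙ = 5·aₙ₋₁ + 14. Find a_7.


Computing step by step:
a_1 = 6
a_2 = 44
a_3 = 234
a_4 = 1184
a_5 = 5934
a_6 = 29684
a_7 = 148434


a_7 = 148434


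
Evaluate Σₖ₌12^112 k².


Σₖ₌12^112 k² = Σₖ₌₁^112 k² − Σₖ₌₁^11 k²
= 112·113·225/6 − 11·12·23/6
= 474600 − 506 = 474094

Σk² = 474094


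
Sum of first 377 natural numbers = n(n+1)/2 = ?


n(n+1)/2 = 377×378/2 = 142506/2 = 71253

Σk = 71253


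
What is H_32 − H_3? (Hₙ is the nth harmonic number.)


Σₖ₌4^32 1/k = 1/4 + 1/5 + 1/6 + ... + 1/32
= 321321278651039/144403552893600
≈ 2.2252

Sum = 321321278651039/144403552893600 ≈ 2.2252


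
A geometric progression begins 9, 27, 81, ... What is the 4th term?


aₙ = a₁·r^(n-1)
= 9×3^3
= 9×27
= 243

a_4 = 243


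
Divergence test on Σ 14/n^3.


lim(n→∞) 14/n^3 = 0
lim aₙ = 0 → nth-term test is INCONCLUSIVE
(Need other tests; this is actually a convergent p-series with p=3 > 1)

Inconclusive (lim aₙ = 0; need another test)


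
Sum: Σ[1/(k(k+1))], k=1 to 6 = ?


1/(k(k+1)) = 1/k - 1/(k+1) (partial fractions)
Telescoping: Σ = 1 - 1/7 = 6/7

Sum = 6/7


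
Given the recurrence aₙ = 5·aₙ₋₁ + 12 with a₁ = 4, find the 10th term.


Computing step by step:
a_1 = 4
a_2 = 32
a_3 = 172
a_4 = 872
a_5 = 4372
a_6 = 21872
a_7 = 109372
a_8 = 546872
a_9 = 2734372
a_10 = 13671872


a_10 = 13671872


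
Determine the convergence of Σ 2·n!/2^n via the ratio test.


aₙ = 2·n!/2^n
a_{n+1}/aₙ = (n+1)!/2^(n+1) × 2^n/n!  (constant 2 cancels)
= (n+1)/2
L = lim(n→∞) (n+1)/2 = ∞
L > 1 → series DIVERGES

Diverges (ratio test: L = ∞ > 1)


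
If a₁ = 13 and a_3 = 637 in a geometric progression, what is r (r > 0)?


r^(n-1) = aₙ/a₁
r^2 = 637/13 = 49
r = 49^(1/2)
= ±7; taking r > 0 gives r = 7

r = 7


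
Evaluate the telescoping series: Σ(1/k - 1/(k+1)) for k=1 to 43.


Telescoping: adjacent terms cancel.
= 1/1 - 1/44
= 1 - 1/44 = 43/44

Sum = 43/44


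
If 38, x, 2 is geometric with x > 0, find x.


GM = √(38×2) = √76 = 8.7178

GM = 8.7178


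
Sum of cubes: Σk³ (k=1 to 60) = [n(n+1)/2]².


n(n+1)/2 = 60×61/2 = 1830
Σk³ = 1830² = 3348900

Σk³ = 3348900


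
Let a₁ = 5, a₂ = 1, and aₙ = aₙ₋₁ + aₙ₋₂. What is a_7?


Computing iteratively: 5, 1, 6, 7, 13, 20, 33
a_7 = 33

a_7 = 33


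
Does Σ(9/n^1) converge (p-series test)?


p-series test: Σ c/n^p converges if p > 1, diverges if p ≤ 1 (constant c > 0 doesn't affect convergence).
p = 1
1 ≤ 1 → DIVERGES

Diverges (p = 1 ≤ 1)


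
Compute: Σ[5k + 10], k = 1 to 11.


Σ(5k+10) = 5·Σk + 10·n
= 5·66 + 10·11
= 330 + 110 = 440

Σ = 440


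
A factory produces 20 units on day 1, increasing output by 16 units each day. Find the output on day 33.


aₙ = a₁ + (n-1)d
= 20 + (33-1)×16
= 20 + 512
= 532

a_33 = 532


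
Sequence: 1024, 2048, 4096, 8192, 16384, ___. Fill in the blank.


Pattern: powers of 2: 2ⁿ
Terms: 1024, 2048, 4096, 8192, 16384
Next term = 32768

Next term = 32768


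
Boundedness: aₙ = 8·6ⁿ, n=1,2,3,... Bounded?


aₙ = 8·6ⁿ → as n→∞, aₙ→∞ (since base 6 > 1)
No finite upper bound exists
The sequence is UNBOUNDED

Unbounded (aₙ → ∞ as n → ∞)


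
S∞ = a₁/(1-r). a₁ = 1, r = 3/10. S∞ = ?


S∞ = a₁/(1-r) = 1/(1 - 3/10)
= 1/(7/10)
= 10/7

S∞ = 10/7


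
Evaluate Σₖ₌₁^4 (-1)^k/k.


S = -1 + 1/2 - 1/3 + 1/4
= -0.5833
(Full series converges to -ln(2) ≈ -0.6931)

S_4 = -0.5833


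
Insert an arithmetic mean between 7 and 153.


AM = (7 + 153)/2 = 160/2 = 80

AM = 80


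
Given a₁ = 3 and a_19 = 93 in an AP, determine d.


d = (aₙ - a₁)/(n-1)
= (93 - 3)/(19-1)
= 90/18 = 5

d = 5


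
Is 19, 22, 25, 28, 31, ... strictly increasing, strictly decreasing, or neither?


Differences: 3, 3, 3, 3
All differences > 0 → strictly INCREASING

Monotonically increasing


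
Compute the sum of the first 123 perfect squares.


n = 123
n(n+1)(2n+1)/6 = 123×124×247/6
= 3767244/6 = 627874

Σk² = 627874


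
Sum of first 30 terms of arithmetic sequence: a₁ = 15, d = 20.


aₙ = 15 + (30-1)×20 = 595
Sₙ = n(a₁+aₙ)/2 = 30×(15+595)/2
= 30×610/2 = 9150

S_30 = 9150


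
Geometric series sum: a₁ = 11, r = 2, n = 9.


Sₙ = 11×(2^9 - 1)/(2 - 1)
= 11×(512 - 1)/1
= 11×511/1
= 5621

S_9 = 5621


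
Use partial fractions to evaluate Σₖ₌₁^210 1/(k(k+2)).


1/(k(k+2)) = (1/2)·(1/k - 1/(k+2)) (partial fractions)
Telescoping: Σ = (1/2)·(1 + 1/2 - 1/211 - 1/212) = 66675/89464

Sum = 66675/89464


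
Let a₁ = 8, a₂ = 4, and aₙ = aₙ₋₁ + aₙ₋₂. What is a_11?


Computing iteratively: 8, 4, 12, 16, 28, 44, 72, 116, 188, 304, 492
a_11 = 492

a_11 = 492


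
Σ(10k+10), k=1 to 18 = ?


Σ(10k+10) = 10·Σk + 10·n
= 10·171 + 10·18
= 1710 + 180 = 1890

Σ = 1890


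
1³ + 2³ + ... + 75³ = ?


n(n+1)/2 = 75×76/2 = 2850
Σk³ = 2850² = 8122500

Σk³ = 8122500


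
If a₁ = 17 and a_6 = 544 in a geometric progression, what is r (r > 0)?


r^(n-1) = aₙ/a₁
r^5 = 544/17 = 32
r = 32^(1/5)
= 2

r = 2


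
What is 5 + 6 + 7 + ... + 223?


Σₖ₌5^223 k = Σₖ₌₁^223 k − Σₖ₌₁^4 k
= 223·224/2 − 4·5/2
= 24976 − 10 = 24966

Σk = 24966


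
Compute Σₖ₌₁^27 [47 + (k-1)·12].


aₙ = 47 + (27-1)×12 = 359
Sₙ = n(a₁+aₙ)/2 = 27×(47+359)/2
= 27×406/2 = 5481

S_27 = 5481


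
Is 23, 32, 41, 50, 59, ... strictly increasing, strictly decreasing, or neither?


Differences: 9, 9, 9, 9
All differences > 0 → strictly INCREASING

Monotonically increasing


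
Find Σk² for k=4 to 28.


Σₖ₌4^28 k² = Σₖ₌₁^28 k² − Σₖ₌₁^3 k²
= 28·29·57/6 − 3·4·7/6
= 7714 − 14 = 7700

Σk² = 7700


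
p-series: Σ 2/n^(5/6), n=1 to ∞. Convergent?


p-series test: Σ c/n^p converges if p > 1, diverges if p ≤ 1 (constant c > 0 doesn't affect convergence).
p = 5/6
5/6 ≤ 1 → DIVERGES

Diverges (p = 5/6 ≤ 1)


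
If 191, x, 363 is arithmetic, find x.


AM = (191 + 363)/2 = 554/2 = 277

AM = 277


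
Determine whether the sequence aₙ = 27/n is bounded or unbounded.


a₁ = 27, a₂ = 27/2, a₃ = 27/3, ...
0 < aₙ ≤ 27 for all n ≥ 1
Lower bound: 0, Upper bound: 27
The sequence IS bounded

Bounded (0 < aₙ ≤ 27)


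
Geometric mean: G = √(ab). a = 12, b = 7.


GM = √(12×7) = √84 = 9.1652

GM = 9.1652


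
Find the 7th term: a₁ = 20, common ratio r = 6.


aₙ = a₁·r^(n-1)
= 20×6^6
= 20×46656
= 933120

a_7 = 933120


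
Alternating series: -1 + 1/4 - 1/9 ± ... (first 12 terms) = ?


S = -1 + 1/4 - 1/9 + 1/16 - 1/25 + 1/36 - 1/49 + 1/64 ± ...
= -0.8193
(Full series converges to -π²/12 ≈ -0.8225)

S_12 = -0.8193


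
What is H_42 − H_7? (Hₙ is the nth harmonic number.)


Σₖ₌8^42 1/k = 1/8 + 1/9 + 1/10 + ... + 1/42
= 34529574772441493/19914562703599200
≈ 1.7339

Sum = 34529574772441493/19914562703599200 ≈ 1.7339


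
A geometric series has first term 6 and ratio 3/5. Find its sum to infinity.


S∞ = a₁/(1-r) = 6/(1 - 3/5)
= 6/(2/5)
= 15

S∞ = 15


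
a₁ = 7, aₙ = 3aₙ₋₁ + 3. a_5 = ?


Computing step by step:
a_1 = 7
a_2 = 24
a_3 = 75
a_4 = 228
a_5 = 687


a_5 = 687


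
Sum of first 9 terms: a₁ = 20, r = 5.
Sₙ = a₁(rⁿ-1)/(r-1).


Sₙ = 20×(5^9 - 1)/(5 - 1)
= 20×(1953125 - 1)/4
= 20×1953124/4
= 9765620

S_9 = 9765620


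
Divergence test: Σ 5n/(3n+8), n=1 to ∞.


lim(n→∞) 5n/(3n+8) = 5/3 = 5/3  (divide numerator and denominator by n)
lim aₙ = 5/3 ≠ 0 → series DIVERGES

Diverges (lim aₙ = 5/3 ≠ 0)


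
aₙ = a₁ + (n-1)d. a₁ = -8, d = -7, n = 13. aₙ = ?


aₙ = a₁ + (n-1)d
= -8 + (13-1)×-7
= -8 - 84
= -92

a_13 = -92


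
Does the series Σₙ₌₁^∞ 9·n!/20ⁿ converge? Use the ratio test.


aₙ = 9·n!/20^n
a_{n+1}/aₙ = (n+1)!/20^(n+1) × 20^n/n!  (constant 9 cancels)
= (n+1)/20
L = lim(n→∞) (n+1)/20 = ∞
L > 1 → series DIVERGES

Diverges (ratio test: L = ∞ > 1)


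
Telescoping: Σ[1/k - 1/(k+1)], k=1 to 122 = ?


Telescoping: adjacent terms cancel.
= 1/1 - 1/123
= 1 - 1/123 = 122/123

Sum = 122/123


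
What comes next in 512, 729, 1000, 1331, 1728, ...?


Pattern: perfect cubes: n³
Terms: 512, 729, 1000, 1331, 1728
Next term = 2197

Next term = 2197


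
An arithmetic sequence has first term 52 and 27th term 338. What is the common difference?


d = (aₙ - a₁)/(n-1)
= (338 - 52)/(27-1)
= 286/26 = 11

d = 11


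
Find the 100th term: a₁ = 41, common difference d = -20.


aₙ = a₁ + (n-1)d
= 41 + (100-1)×-20
= 41 - 1980
= -1939

a_100 = -1939


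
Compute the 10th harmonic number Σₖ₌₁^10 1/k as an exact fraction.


H_10 = 1/1 + 1/2 + 1/3 + 1/4 + 1/5 + 1/6 + 1/7 + 1/8 + 1/9 + 1/10
= 7381/2520
≈ 2.929

H_10 = 7381/2520 ≈ 2.929


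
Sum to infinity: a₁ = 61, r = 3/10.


S∞ = a₁/(1-r) = 61/(1 - 3/10)
= 61/(7/10)
= 610/7

S∞ = 610/7


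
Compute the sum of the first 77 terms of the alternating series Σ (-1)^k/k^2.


S = -1 + 1/4 - 1/9 + 1/16 - 1/25 + 1/36 - 1/49 + 1/64 ± ...
= -0.8226
(Full series converges to -π²/12 ≈ -0.8225)

S_77 = -0.8226


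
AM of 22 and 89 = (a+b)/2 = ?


AM = (22 + 89)/2 = 111/2 = 55.5

AM = 55.5


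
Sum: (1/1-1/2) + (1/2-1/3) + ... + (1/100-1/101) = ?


Telescoping: adjacent terms cancel.
= 1/1 - 1/101
= 1 - 1/101 = 100/101

Sum = 100/101


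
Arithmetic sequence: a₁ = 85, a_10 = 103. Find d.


d = (aₙ - a₁)/(n-1)
= (103 - 85)/(10-1)
= 18/9 = 2

d = 2


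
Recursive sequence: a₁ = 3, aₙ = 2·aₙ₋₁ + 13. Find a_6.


Computing step by step:
a_1 = 3
a_2 = 19
a_3 = 51
a_4 = 115
a_5 = 243
a_6 = 499


a_6 = 499


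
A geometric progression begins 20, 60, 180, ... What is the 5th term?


aₙ = a₁·r^(n-1)
= 20×3^4
= 20×81
= 1620

a_5 = 1620


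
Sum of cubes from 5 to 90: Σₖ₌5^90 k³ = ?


Σₖ₌5^90 k³ = [90·91/2]² − [4·5/2]²
= 16769025 − 100 = 16768925

Σk³ = 16768925


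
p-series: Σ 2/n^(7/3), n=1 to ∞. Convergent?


p-series test: Σ c/n^p converges if p > 1, diverges if p ≤ 1 (constant c > 0 doesn't affect convergence).
p = 7/3
7/3 > 1 → CONVERGES

Converges (p = 7/3 > 1)


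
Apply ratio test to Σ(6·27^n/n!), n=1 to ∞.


aₙ = 6·27^n/n!
a_{n+1}/aₙ = 27^(n+1)/(n+1)! × n!/27^n  (constant 6 cancels)
= 27/(n+1)
L = lim(n→∞) 27/(n+1) = 0
L < 1 → series CONVERGES

Converges (ratio test: L = 0 < 1)


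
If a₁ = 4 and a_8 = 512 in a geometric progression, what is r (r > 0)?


r^(n-1) = aₙ/a₁
r^7 = 512/4 = 128
r = 128^(1/7)
= 2

r = 2


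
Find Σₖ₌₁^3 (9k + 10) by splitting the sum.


Σ(9k+10) = 9·Σk + 10·n
= 9·6 + 10·3
= 54 + 30 = 84

Σ = 84


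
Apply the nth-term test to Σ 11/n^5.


lim(n→∞) 11/n^5 = 0
lim aₙ = 0 → nth-term test is INCONCLUSIVE
(Need other tests; this is actually a convergent p-series with p=5 > 1)

Inconclusive (lim aₙ = 0; need another test)


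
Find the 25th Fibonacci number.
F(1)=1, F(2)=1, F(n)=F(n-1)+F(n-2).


Fibonacci sequence: 1, 1, 2, 3, 5, 8, 13, 21, 34, 55, 89, ...
F(25) = 75025

F(25) = 75025


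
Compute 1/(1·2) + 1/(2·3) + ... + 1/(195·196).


1/(k(k+1)) = 1/k - 1/(k+1) (partial fractions)
Telescoping: Σ = 1 - 1/196 = 195/196

Sum = 195/196


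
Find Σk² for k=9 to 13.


Σₖ₌9^13 k² = Σₖ₌₁^13 k² − Σₖ₌₁^8 k²
= 13·14·27/6 − 8·9·17/6
= 819 − 204 = 615

Σk² = 615


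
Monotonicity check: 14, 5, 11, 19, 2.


Differences: -9, 6, 8, -17
Difference at position 2 is +6 (> 0) but position 1 is -9 (< 0) — sequence both rises and falls
→ NOT monotonic

Not monotonic


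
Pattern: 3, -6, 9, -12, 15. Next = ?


Pattern: alternating sign, magnitude arithmetic (d=3)
Terms: 3, -6, 9, -12, 15
Next term = -18

Next term = -18


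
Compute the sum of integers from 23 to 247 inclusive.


Σₖ₌23^247 k = Σₖ₌₁^247 k − Σₖ₌₁^22 k
= 247·248/2 − 22·23/2
= 30628 − 253 = 30375

Σk = 30375


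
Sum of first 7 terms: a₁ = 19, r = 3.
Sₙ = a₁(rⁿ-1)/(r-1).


Sₙ = 19×(3^7 - 1)/(3 - 1)
= 19×(2187 - 1)/2
= 19×2186/2
= 20767

S_7 = 20767


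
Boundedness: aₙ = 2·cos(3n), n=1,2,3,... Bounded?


For all n, -1 ≤ cos(3n) ≤ 1, so -2 ≤ 2·cos(3n) ≤ 2
Lower bound: -2, Upper bound: 2
The sequence IS bounded

Bounded (-2 ≤ aₙ ≤ 2)


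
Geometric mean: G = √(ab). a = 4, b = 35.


GM = √(4×35) = √140 = 11.8322

GM = 11.8322


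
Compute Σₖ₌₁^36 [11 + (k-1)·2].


aₙ = 11 + (36-1)×2 = 81
Sₙ = n(a₁+aₙ)/2 = 36×(11+81)/2
= 36×92/2 = 1656

S_36 = 1656


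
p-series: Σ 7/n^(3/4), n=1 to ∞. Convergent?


p-series test: Σ c/n^p converges if p > 1, diverges if p ≤ 1 (constant c > 0 doesn't affect convergence).
p = 3/4
3/4 ≤ 1 → DIVERGES

Diverges (p = 3/4 ≤ 1)


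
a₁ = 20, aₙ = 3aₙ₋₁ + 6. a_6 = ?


Computing step by step:
a_1 = 20
a_2 = 66
a_3 = 204
a_4 = 618
a_5 = 1860
a_6 = 5586


a_6 = 5586


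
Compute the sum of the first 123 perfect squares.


n = 123
n(n+1)(2n+1)/6 = 123×124×247/6
= 3767244/6 = 627874

Σk² = 627874


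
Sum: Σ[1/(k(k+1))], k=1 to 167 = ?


1/(k(k+1)) = 1/k - 1/(k+1) (partial fractions)
Telescoping: Σ = 1 - 1/168 = 167/168

Sum = 167/168


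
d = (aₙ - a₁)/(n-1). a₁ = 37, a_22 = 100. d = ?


d = (aₙ - a₁)/(n-1)
= (100 - 37)/(22-1)
= 63/21 = 3

d = 3


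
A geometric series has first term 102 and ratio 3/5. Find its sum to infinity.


S∞ = a₁/(1-r) = 102/(1 - 3/5)
= 102/(2/5)
= 255

S∞ = 255


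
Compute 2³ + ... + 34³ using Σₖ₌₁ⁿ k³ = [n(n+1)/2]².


Σₖ₌2^34 k³ = [34·35/2]² − [1·2/2]²
= 354025 − 1 = 354024

Σk³ = 354024


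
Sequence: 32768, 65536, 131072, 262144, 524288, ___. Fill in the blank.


Pattern: powers of 2: 2ⁿ
Terms: 32768, 65536, 131072, 262144, 524288
Next term = 1048576

Next term = 1048576


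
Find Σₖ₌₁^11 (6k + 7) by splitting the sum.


Σ(6k+7) = 6·Σk + 7·n
= 6·66 + 7·11
= 396 + 77 = 473

Σ = 473


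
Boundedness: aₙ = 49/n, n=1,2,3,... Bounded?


a₁ = 49, a₂ = 49/2, a₃ = 49/3, ...
0 < aₙ ≤ 49 for all n ≥ 1
Lower bound: 0, Upper bound: 49
The sequence IS bounded

Bounded (0 < aₙ ≤ 49)


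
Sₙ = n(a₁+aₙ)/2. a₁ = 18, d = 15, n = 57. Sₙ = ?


aₙ = 18 + (57-1)×15 = 858
Sₙ = n(a₁+aₙ)/2 = 57×(18+858)/2
= 57×876/2 = 24966

S_57 = 24966


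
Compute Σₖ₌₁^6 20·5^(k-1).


Sₙ = 20×(5^6 - 1)/(5 - 1)
= 20×(15625 - 1)/4
= 20×15624/4
= 78120

S_6 = 78120


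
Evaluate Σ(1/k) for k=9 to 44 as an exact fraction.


Σₖ₌9^44 1/k = 1/9 + 1/10 + 1/11 + ... + 1/44
= 15588182086317806089/9419588158802421600
≈ 1.6549

Sum = 15588182086317806089/9419588158802421600 ≈ 1.6549


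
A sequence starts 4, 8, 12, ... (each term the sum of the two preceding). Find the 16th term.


Computing iteratively: 4, 8, 12, 20, 32, 52, 84, 136, 220, 356, 576, 932, ...
a_16 = 6388

a_16 = 6388


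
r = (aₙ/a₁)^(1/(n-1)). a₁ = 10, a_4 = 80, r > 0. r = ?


r^(n-1) = aₙ/a₁
r^3 = 80/10 = 8
r = 8^(1/3)
= 2

r = 2


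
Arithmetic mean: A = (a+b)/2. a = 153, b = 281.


AM = (153 + 281)/2 = 434/2 = 217

AM = 217


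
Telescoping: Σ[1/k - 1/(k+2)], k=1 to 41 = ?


Telescoping with gap 2: two head and two tail terms survive.
= (1 + 1/2) - (1/42 + 1/43)
= 3/2 - 1/42 - 1/43 = 1312/903

Sum = 1312/903


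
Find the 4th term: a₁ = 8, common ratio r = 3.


aₙ = a₁·r^(n-1)
= 8×3^3
= 8×27
= 216

a_4 = 216


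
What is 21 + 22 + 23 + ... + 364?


Σₖ₌21^364 k = Σₖ₌₁^364 k − Σₖ₌₁^20 k
= 364·365/2 − 20·21/2
= 66430 − 210 = 66220

Σk = 66220


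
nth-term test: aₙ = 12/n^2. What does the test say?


lim(n→∞) 12/n^2 = 0
lim aₙ = 0 → nth-term test is INCONCLUSIVE
(Need other tests; this is actually a convergent p-series with p=2 > 1)

Inconclusive (lim aₙ = 0; need another test)


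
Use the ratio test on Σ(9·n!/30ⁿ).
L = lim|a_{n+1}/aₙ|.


aₙ = 9·n!/30^n
a_{n+1}/aₙ = (n+1)!/30^(n+1) × 30^n/n!  (constant 9 cancels)
= (n+1)/30
L = lim(n→∞) (n+1)/30 = ∞
L > 1 → series DIVERGES

Diverges (ratio test: L = ∞ > 1)


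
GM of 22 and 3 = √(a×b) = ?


GM = √(22×3) = √66 = 8.124

GM = 8.124


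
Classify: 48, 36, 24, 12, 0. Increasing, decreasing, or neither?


Differences: -12, -12, -12, -12
All differences < 0 → strictly DECREASING

Monotonically decreasing


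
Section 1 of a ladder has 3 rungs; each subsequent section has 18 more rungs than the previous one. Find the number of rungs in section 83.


aₙ = a₁ + (n-1)d
= 3 + (83-1)×18
= 3 + 1476
= 1479

a_83 = 1479


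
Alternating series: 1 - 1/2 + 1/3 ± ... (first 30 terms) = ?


S = 1 - 1/2 + 1/3 - 1/4 + 1/5 - 1/6 + 1/7 - 1/8 ± ...
= 0.6768
(Full series converges to +ln(2) ≈ +0.6931)

S_30 = 0.6768


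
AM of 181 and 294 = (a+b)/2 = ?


AM = (181 + 294)/2 = 475/2 = 237.5

AM = 237.5


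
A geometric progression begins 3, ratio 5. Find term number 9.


aₙ = a₁·r^(n-1)
= 3×5^8
= 3×390625
= 1171875

a_9 = 1171875


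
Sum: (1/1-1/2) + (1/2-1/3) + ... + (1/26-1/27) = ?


Telescoping: adjacent terms cancel.
= 1/1 - 1/27
= 1 - 1/27 = 26/27

Sum = 26/27


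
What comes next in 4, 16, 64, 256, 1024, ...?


Pattern: geometric (r=4)
Terms: 4, 16, 64, 256, 1024
Next term = 4096

Next term = 4096


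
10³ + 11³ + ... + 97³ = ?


Σₖ₌10^97 k³ = [97·98/2]² − [9·10/2]²
= 22591009 − 2025 = 22588984

Σk³ = 22588984


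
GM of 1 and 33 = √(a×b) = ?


GM = √(1×33) = √33 = 5.7446

GM = 5.7446


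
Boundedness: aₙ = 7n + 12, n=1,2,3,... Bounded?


aₙ = 7n + 12 → as n→∞, aₙ→∞
No finite upper bound exists
The sequence is UNBOUNDED

Unbounded (aₙ → ∞ as n → ∞)


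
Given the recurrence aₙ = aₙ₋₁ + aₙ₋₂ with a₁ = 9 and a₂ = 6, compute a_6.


Computing iteratively: 9, 6, 15, 21, 36, 57
a_6 = 57

a_6 = 57


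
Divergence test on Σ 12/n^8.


lim(n→∞) 12/n^8 = 0
lim aₙ = 0 → nth-term test is INCONCLUSIVE
(Need other tests; this is actually a convergent p-series with p=8 > 1)

Inconclusive (lim aₙ = 0; need another test)


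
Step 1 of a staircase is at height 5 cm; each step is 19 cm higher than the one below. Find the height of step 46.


aₙ = a₁ + (n-1)d
= 5 + (46-1)×19
= 5 + 855
= 860

a_46 = 860


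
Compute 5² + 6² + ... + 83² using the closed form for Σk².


Σₖ₌5^83 k² = Σₖ₌₁^83 k² − Σₖ₌₁^4 k²
= 83·84·167/6 − 4·5·9/6
= 194054 − 30 = 194024

Σk² = 194024


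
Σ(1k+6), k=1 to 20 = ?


Σ(1k+6) = 1·Σk + 6·n
= 1·210 + 6·20
= 210 + 120 = 330

Σ = 330


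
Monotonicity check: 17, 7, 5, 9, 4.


Differences: -10, -2, 4, -5
Difference at position 3 is +4 (> 0) but position 1 is -10 (< 0) — sequence both rises and falls
→ NOT monotonic

Not monotonic


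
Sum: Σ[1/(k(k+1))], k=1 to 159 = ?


1/(k(k+1)) = 1/k - 1/(k+1) (partial fractions)
Telescoping: Σ = 1 - 1/160 = 159/160

Sum = 159/160


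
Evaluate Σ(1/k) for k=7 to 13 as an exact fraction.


Σₖ₌7^13 1/k = 1/7 + 1/8 + 1/9 + 1/10 + 1/11 + 1/12 + 1/13
= 263111/360360
≈ 0.7301

Sum = 263111/360360 ≈ 0.7301


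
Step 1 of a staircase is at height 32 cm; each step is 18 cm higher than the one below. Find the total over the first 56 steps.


aₙ = 32 + (56-1)×18 = 1022
Sₙ = n(a₁+aₙ)/2 = 56×(32+1022)/2
= 56×1054/2 = 29512

S_56 = 29512


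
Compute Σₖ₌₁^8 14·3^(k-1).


Sₙ = 14×(3^8 - 1)/(3 - 1)
= 14×(6561 - 1)/2
= 14×6560/2
= 45920

S_8 = 45920


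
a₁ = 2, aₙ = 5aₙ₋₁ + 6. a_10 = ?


Computing step by step:
a_1 = 2
a_2 = 16
a_3 = 86
a_4 = 436
a_5 = 2186
a_6 = 10936
a_7 = 54686
a_8 = 273436
a_9 = 1367186
a_10 = 6835936


a_10 = 6835936


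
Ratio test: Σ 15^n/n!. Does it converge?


aₙ = 15^n/n!
a_{n+1}/aₙ = 15^(n+1)/(n+1)! × n!/15^n
= 15/(n+1)
L = lim(n→∞) 15/(n+1) = 0
L < 1 → series CONVERGES

Converges (ratio test: L = 0 < 1)


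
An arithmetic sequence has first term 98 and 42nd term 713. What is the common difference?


d = (aₙ - a₁)/(n-1)
= (713 - 98)/(42-1)
= 615/41 = 15

d = 15


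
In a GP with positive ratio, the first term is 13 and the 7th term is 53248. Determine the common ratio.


r^(n-1) = aₙ/a₁
r^6 = 53248/13 = 4096
r = 4096^(1/6)
= ±4; taking r > 0 gives r = 4

r = 4


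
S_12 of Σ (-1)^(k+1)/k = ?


S = 1 - 1/2 + 1/3 - 1/4 + 1/5 - 1/6 + 1/7 - 1/8 ± ...
= 0.6532
(Full series converges to +ln(2) ≈ +0.6931)

S_12 = 0.6532


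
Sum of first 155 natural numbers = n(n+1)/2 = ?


n(n+1)/2 = 155×156/2 = 24180/2 = 12090

Σk = 12090


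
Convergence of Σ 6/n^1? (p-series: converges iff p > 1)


p-series test: Σ c/n^p converges if p > 1, diverges if p ≤ 1 (constant c > 0 doesn't affect convergence).
p = 1
1 ≤ 1 → DIVERGES

Diverges (p = 1 ≤ 1)


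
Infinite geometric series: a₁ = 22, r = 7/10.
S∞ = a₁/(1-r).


S∞ = a₁/(1-r) = 22/(1 - 7/10)
= 22/(3/10)
= 220/3

S∞ = 220/3


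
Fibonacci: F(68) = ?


Fibonacci sequence: 1, 1, 2, 3, 5, 8, 13, 21, 34, 55, 89, ...
F(68) = 72723460248141

F(68) = 72723460248141


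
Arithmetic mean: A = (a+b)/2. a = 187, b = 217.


AM = (187 + 217)/2 = 404/2 = 202

AM = 202


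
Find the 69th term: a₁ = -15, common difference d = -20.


aₙ = a₁ + (n-1)d
= -15 + (69-1)×-20
= -15 - 1360
= -1375

a_69 = -1375


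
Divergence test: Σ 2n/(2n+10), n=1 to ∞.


lim(n→∞) 2n/(2n+10) = 2/2 = 1  (divide numerator and denominator by n)
lim aₙ = 1 ≠ 0 → series DIVERGES

Diverges (lim aₙ = 1 ≠ 0)


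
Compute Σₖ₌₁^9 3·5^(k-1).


Sₙ = 3×(5^9 - 1)/(5 - 1)
= 3×(1953125 - 1)/4
= 3×1953124/4
= 1464843

S_9 = 1464843


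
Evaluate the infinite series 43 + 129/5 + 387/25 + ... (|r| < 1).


S∞ = a₁/(1-r) = 43/(1 - 3/5)
= 43/(2/5)
= 215/2

S∞ = 215/2


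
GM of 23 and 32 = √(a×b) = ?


GM = √(23×32) = √736 = 27.1293

GM = 27.1293


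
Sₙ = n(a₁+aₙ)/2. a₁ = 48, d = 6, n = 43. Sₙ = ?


aₙ = 48 + (43-1)×6 = 300
Sₙ = n(a₁+aₙ)/2 = 43×(48+300)/2
= 43×348/2 = 7482

S_43 = 7482


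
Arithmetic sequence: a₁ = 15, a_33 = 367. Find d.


d = (aₙ - a₁)/(n-1)
= (367 - 15)/(33-1)
= 352/32 = 11

d = 11


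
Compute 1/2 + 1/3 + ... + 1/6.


Σₖ₌2^6 1/k = 1/2 + 1/3 + 1/4 + 1/5 + 1/6
= 29/20
≈ 1.45

Sum = 29/20 ≈ 1.45


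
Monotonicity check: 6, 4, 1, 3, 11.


Differences: -2, -3, 2, 8
Difference at position 3 is +2 (> 0) but position 1 is -2 (< 0) — sequence both rises and falls
→ NOT monotonic

Not monotonic


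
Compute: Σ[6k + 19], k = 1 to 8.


Σ(6k+19) = 6·Σk + 19·n
= 6·36 + 19·8
= 216 + 152 = 368

Σ = 368


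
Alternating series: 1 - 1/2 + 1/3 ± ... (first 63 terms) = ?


S = 1 - 1/2 + 1/3 - 1/4 + 1/5 - 1/6 + 1/7 - 1/8 ± ...
= 0.701
(Full series converges to +ln(2) ≈ +0.6931)

S_63 = 0.701


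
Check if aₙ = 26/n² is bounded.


a₁ = 26, a₂ = 26/4, a₃ = 26/9, ...
0 < aₙ ≤ 26 for all n ≥ 1
The sequence IS bounded

Bounded (0 < aₙ ≤ 26)


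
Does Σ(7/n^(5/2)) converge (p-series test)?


p-series test: Σ c/n^p converges if p > 1, diverges if p ≤ 1 (constant c > 0 doesn't affect convergence).
p = 5/2
5/2 > 1 → CONVERGES

Converges (p = 5/2 > 1)


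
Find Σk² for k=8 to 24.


Σₖ₌8^24 k² = Σₖ₌₁^24 k² − Σₖ₌₁^7 k²
= 24·25·49/6 − 7·8·15/6
= 4900 − 140 = 4760

Σk² = 4760


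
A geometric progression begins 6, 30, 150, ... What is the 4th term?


aₙ = a₁·r^(n-1)
= 6×5^3
= 6×125
= 750

a_4 = 750


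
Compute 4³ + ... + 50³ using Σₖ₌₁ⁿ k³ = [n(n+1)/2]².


Σₖ₌4^50 k³ = [50·51/2]² − [3·4/2]²
= 1625625 − 36 = 1625589

Σk³ = 1625589


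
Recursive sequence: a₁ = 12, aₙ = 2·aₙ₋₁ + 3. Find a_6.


Computing step by step:
a_1 = 12
a_2 = 27
a_3 = 57
a_4 = 117
a_5 = 237
a_6 = 477


a_6 = 477


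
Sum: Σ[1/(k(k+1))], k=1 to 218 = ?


1/(k(k+1)) = 1/k - 1/(k+1) (partial fractions)
Telescoping: Σ = 1 - 1/219 = 218/219

Sum = 218/219


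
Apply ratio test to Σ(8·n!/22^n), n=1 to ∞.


aₙ = 8·n!/22^n
a_{n+1}/aₙ = (n+1)!/22^(n+1) × 22^n/n!  (constant 8 cancels)
= (n+1)/22
L = lim(n→∞) (n+1)/22 = ∞
L > 1 → series DIVERGES

Diverges (ratio test: L = ∞ > 1)


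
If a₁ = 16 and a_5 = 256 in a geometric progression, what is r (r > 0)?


r^(n-1) = aₙ/a₁
r^4 = 256/16 = 16
r = 16^(1/4)
= ±2; taking r > 0 gives r = 2

r = 2


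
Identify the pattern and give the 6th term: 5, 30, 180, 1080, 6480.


Pattern: geometric (r=6)
Terms: 5, 30, 180, 1080, 6480
Next term = 38880

Next term = 38880


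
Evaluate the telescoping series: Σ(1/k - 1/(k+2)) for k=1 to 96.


Telescoping with gap 2: two head and two tail terms survive.
= (1 + 1/2) - (1/97 + 1/98)
= 3/2 - 1/97 - 1/98 = 7032/4753

Sum = 7032/4753


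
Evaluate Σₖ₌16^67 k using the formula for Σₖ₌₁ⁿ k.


Σₖ₌16^67 k = Σₖ₌₁^67 k − Σₖ₌₁^15 k
= 67·68/2 − 15·16/2
= 2278 − 120 = 2158

Σk = 2158


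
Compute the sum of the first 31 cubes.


n(n+1)/2 = 31×32/2 = 496
Σk³ = 496² = 246016

Σk³ = 246016


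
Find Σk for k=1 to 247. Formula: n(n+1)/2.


n(n+1)/2 = 247×248/2 = 61256/2 = 30628

Σk = 30628


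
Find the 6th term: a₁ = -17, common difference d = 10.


aₙ = a₁ + (n-1)d
= -17 + (6-1)×10
= -17 + 50
= 33

a_6 = 33


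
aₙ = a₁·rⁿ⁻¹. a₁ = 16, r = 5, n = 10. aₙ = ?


aₙ = a₁·r^(n-1)
= 16×5^9
= 16×1953125
= 31250000

a_10 = 31250000


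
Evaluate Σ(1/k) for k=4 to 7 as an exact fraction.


Σₖ₌4^7 1/k = 1/4 + 1/5 + 1/6 + 1/7
= 319/420
≈ 0.7595

Sum = 319/420 ≈ 0.7595


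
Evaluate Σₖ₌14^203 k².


Σₖ₌14^203 k² = Σₖ₌₁^203 k² − Σₖ₌₁^13 k²
= 203·204·407/6 − 13·14·27/6
= 2809114 − 819 = 2808295

Σk² = 2808295


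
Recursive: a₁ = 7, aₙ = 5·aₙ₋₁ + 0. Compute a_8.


Computing step by step:
a_1 = 7
a_2 = 35
a_3 = 175
a_4 = 875
a_5 = 4375
a_6 = 21875
a_7 = 109375
a_8 = 546875


a_8 = 546875


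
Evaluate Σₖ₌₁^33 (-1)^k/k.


S = -1 + 1/2 - 1/3 + 1/4 - 1/5 + 1/6 - 1/7 + 1/8 ± ...
= -0.7081
(Full series converges to -ln(2) ≈ -0.6931)

S_33 = -0.7081


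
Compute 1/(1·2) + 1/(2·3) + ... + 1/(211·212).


1/(k(k+1)) = 1/k - 1/(k+1) (partial fractions)
Telescoping: Σ = 1 - 1/212 = 211/212

Sum = 211/212


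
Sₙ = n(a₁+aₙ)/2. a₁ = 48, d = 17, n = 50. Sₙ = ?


aₙ = 48 + (50-1)×17 = 881
Sₙ = n(a₁+aₙ)/2 = 50×(48+881)/2
= 50×929/2 = 23225

S_50 = 23225


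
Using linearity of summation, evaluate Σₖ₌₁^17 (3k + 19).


Σ(3k+19) = 3·Σk + 19·n
= 3·153 + 19·17
= 459 + 323 = 782

Σ = 782


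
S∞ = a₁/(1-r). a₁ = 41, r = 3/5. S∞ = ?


S∞ = a₁/(1-r) = 41/(1 - 3/5)
= 41/(2/5)
= 205/2

S∞ = 205/2


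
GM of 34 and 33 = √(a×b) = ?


GM = √(34×33) = √1122 = 33.4963

GM = 33.4963


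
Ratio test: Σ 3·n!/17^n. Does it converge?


aₙ = 3·n!/17^n
a_{n+1}/aₙ = (n+1)!/17^(n+1) × 17^n/n!  (constant 3 cancels)
= (n+1)/17
L = lim(n→∞) (n+1)/17 = ∞
L > 1 → series DIVERGES

Diverges (ratio test: L = ∞ > 1)


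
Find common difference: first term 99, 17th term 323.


d = (aₙ - a₁)/(n-1)
= (323 - 99)/(17-1)
= 224/16 = 14

d = 14


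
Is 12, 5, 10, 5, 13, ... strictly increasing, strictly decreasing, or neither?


Differences: -7, 5, -5, 8
Difference at position 2 is +5 (> 0) but position 1 is -7 (< 0) — sequence both rises and falls
→ NOT monotonic

Not monotonic


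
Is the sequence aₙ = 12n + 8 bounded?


aₙ = 12n + 8 → as n→∞, aₙ→∞
No finite upper bound exists
The sequence is UNBOUNDED

Unbounded (aₙ → ∞ as n → ∞)


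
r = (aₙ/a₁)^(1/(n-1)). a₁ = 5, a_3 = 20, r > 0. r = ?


r^(n-1) = aₙ/a₁
r^2 = 20/5 = 4
r = 4^(1/2)
= ±2; taking r > 0 gives r = 2

r = 2


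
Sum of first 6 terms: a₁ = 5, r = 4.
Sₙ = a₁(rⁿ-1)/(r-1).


Sₙ = 5×(4^6 - 1)/(4 - 1)
= 5×(4096 - 1)/3
= 5×4095/3
= 6825

S_6 = 6825


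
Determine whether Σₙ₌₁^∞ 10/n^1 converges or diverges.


p-series test: Σ c/n^p converges if p > 1, diverges if p ≤ 1 (constant c > 0 doesn't affect convergence).
p = 1
1 ≤ 1 → DIVERGES

Diverges (p = 1 ≤ 1)
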